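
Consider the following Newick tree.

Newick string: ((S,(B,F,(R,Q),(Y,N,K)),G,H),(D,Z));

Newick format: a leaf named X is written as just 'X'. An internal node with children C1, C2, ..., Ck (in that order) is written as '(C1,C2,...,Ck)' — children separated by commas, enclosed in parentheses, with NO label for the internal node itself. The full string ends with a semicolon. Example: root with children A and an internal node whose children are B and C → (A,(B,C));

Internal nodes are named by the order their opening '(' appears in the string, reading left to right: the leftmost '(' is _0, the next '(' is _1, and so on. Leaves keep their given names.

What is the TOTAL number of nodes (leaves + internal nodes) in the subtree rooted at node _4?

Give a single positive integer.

Answer: 4

Derivation:
Newick: ((S,(B,F,(R,Q),(Y,N,K)),G,H),(D,Z));
Locate _4: it is the '(' at position 15 (the 5th '(' reading left to right).
Query: subtree rooted at _4
_4: subtree_size = 1 + 3
  Y: subtree_size = 1 + 0
  N: subtree_size = 1 + 0
  K: subtree_size = 1 + 0
Total subtree size of _4: 4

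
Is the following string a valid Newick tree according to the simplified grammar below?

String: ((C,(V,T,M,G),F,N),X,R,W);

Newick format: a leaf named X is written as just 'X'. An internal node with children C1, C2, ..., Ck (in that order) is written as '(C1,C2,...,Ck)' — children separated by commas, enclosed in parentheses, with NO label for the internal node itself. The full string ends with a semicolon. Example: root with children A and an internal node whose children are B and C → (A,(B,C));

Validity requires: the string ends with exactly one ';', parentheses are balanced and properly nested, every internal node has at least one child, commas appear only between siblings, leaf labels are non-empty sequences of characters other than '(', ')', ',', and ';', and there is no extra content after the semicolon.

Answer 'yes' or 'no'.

Answer: yes

Derivation:
Input: ((C,(V,T,M,G),F,N),X,R,W);
Paren balance: 3 '(' vs 3 ')' OK
Ends with single ';': True
Full parse: OK
Valid: True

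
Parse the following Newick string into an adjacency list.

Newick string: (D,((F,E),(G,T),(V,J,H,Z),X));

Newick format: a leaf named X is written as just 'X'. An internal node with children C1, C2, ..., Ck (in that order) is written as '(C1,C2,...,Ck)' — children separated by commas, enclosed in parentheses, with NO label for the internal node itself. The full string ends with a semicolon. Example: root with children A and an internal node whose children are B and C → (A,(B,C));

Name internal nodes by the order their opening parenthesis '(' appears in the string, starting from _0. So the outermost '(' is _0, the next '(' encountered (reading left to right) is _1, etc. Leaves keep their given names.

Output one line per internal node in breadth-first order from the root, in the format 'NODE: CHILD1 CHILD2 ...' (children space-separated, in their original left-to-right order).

Answer: _0: D _1
_1: _2 _3 _4 X
_2: F E
_3: G T
_4: V J H Z

Derivation:
Input: (D,((F,E),(G,T),(V,J,H,Z),X));
Scanning left-to-right, naming '(' by encounter order:
  pos 0: '(' -> open internal node _0 (depth 1)
  pos 3: '(' -> open internal node _1 (depth 2)
  pos 4: '(' -> open internal node _2 (depth 3)
  pos 8: ')' -> close internal node _2 (now at depth 2)
  pos 10: '(' -> open internal node _3 (depth 3)
  pos 14: ')' -> close internal node _3 (now at depth 2)
  pos 16: '(' -> open internal node _4 (depth 3)
  pos 24: ')' -> close internal node _4 (now at depth 2)
  pos 27: ')' -> close internal node _1 (now at depth 1)
  pos 28: ')' -> close internal node _0 (now at depth 0)
Total internal nodes: 5
BFS adjacency from root:
  _0: D _1
  _1: _2 _3 _4 X
  _2: F E
  _3: G T
  _4: V J H Z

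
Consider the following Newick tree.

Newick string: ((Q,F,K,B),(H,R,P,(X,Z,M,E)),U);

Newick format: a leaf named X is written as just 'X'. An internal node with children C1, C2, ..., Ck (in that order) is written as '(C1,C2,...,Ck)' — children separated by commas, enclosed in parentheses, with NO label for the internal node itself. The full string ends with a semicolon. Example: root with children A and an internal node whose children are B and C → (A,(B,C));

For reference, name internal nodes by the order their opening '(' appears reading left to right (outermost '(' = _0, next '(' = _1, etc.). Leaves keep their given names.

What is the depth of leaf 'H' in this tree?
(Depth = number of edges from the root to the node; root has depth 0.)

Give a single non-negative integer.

Newick: ((Q,F,K,B),(H,R,P,(X,Z,M,E)),U);
Naming internals by '(' encounter order: outermost '(' = _0, next = _1, ...
Query node: H
Path from root: _0 -> _2 -> H
Depth of H: 2 (number of edges from root)

Answer: 2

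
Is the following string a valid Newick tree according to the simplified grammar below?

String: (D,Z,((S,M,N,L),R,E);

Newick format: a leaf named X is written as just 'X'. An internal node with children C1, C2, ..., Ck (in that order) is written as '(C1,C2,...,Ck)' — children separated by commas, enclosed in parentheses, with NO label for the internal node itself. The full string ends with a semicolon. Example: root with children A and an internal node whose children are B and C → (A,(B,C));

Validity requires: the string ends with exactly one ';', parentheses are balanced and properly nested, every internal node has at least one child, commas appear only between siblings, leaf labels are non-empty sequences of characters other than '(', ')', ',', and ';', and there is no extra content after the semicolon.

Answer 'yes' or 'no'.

Answer: no

Derivation:
Input: (D,Z,((S,M,N,L),R,E);
Paren balance: 3 '(' vs 2 ')' MISMATCH
Ends with single ';': True
Full parse: FAILS (expected , or ) at pos 20)
Valid: False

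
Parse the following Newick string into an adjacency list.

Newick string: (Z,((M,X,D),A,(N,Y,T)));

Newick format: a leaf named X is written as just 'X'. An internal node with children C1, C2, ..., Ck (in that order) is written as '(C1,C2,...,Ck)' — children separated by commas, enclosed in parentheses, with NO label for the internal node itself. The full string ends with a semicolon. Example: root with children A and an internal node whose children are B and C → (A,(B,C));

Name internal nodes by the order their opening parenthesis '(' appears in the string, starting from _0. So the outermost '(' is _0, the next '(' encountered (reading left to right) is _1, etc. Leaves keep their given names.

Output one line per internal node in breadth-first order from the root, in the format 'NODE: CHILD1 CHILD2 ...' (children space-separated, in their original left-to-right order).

Input: (Z,((M,X,D),A,(N,Y,T)));
Scanning left-to-right, naming '(' by encounter order:
  pos 0: '(' -> open internal node _0 (depth 1)
  pos 3: '(' -> open internal node _1 (depth 2)
  pos 4: '(' -> open internal node _2 (depth 3)
  pos 10: ')' -> close internal node _2 (now at depth 2)
  pos 14: '(' -> open internal node _3 (depth 3)
  pos 20: ')' -> close internal node _3 (now at depth 2)
  pos 21: ')' -> close internal node _1 (now at depth 1)
  pos 22: ')' -> close internal node _0 (now at depth 0)
Total internal nodes: 4
BFS adjacency from root:
  _0: Z _1
  _1: _2 A _3
  _2: M X D
  _3: N Y T

Answer: _0: Z _1
_1: _2 A _3
_2: M X D
_3: N Y T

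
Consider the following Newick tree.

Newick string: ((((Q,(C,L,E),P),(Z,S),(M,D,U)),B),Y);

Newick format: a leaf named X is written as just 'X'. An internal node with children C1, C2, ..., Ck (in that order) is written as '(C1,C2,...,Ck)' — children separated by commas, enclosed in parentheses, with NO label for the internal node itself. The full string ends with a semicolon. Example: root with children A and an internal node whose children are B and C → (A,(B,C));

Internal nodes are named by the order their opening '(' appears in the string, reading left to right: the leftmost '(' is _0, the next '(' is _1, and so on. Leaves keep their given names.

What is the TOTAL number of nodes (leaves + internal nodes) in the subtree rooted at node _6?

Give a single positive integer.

Answer: 4

Derivation:
Newick: ((((Q,(C,L,E),P),(Z,S),(M,D,U)),B),Y);
Locate _6: it is the '(' at position 23 (the 7th '(' reading left to right).
Query: subtree rooted at _6
_6: subtree_size = 1 + 3
  M: subtree_size = 1 + 0
  D: subtree_size = 1 + 0
  U: subtree_size = 1 + 0
Total subtree size of _6: 4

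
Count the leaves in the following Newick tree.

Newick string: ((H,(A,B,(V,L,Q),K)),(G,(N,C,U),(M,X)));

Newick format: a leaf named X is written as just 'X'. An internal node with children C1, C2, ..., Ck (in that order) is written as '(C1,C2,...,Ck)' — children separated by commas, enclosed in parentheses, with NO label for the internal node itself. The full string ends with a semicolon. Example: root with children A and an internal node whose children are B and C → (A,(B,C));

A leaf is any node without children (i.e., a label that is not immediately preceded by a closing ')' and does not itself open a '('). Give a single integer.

Newick: ((H,(A,B,(V,L,Q),K)),(G,(N,C,U),(M,X)));
Scan left-to-right; a leaf is any maximal label run not followed by '(':
  pos 2: leaf 'H' → count = 1
  pos 5: leaf 'A' → count = 2
  pos 7: leaf 'B' → count = 3
  pos 10: leaf 'V' → count = 4
  pos 12: leaf 'L' → count = 5
  pos 14: leaf 'Q' → count = 6
  pos 17: leaf 'K' → count = 7
  pos 22: leaf 'G' → count = 8
  pos 25: leaf 'N' → count = 9
  pos 27: leaf 'C' → count = 10
  pos 29: leaf 'U' → count = 11
  pos 33: leaf 'M' → count = 12
  pos 35: leaf 'X' → count = 13
Total leaves: 13

Answer: 13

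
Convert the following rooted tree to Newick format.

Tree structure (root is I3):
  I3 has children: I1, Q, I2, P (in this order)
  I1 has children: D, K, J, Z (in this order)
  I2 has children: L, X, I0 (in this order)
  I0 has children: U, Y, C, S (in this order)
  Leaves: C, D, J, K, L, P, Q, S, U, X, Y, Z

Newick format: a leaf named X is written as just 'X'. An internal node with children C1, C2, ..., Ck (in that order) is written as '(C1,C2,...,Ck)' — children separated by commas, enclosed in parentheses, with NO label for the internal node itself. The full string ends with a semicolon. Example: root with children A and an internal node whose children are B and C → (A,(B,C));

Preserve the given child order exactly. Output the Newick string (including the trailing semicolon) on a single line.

Answer: ((D,K,J,Z),Q,(L,X,(U,Y,C,S)),P);

Derivation:
internal I3 with children ['I1', 'Q', 'I2', 'P']
  internal I1 with children ['D', 'K', 'J', 'Z']
    leaf 'D' → 'D'
    leaf 'K' → 'K'
    leaf 'J' → 'J'
    leaf 'Z' → 'Z'
  → '(D,K,J,Z)'
  leaf 'Q' → 'Q'
  internal I2 with children ['L', 'X', 'I0']
    leaf 'L' → 'L'
    leaf 'X' → 'X'
    internal I0 with children ['U', 'Y', 'C', 'S']
      leaf 'U' → 'U'
      leaf 'Y' → 'Y'
      leaf 'C' → 'C'
      leaf 'S' → 'S'
    → '(U,Y,C,S)'
  → '(L,X,(U,Y,C,S))'
  leaf 'P' → 'P'
→ '((D,K,J,Z),Q,(L,X,(U,Y,C,S)),P)'
Final: ((D,K,J,Z),Q,(L,X,(U,Y,C,S)),P);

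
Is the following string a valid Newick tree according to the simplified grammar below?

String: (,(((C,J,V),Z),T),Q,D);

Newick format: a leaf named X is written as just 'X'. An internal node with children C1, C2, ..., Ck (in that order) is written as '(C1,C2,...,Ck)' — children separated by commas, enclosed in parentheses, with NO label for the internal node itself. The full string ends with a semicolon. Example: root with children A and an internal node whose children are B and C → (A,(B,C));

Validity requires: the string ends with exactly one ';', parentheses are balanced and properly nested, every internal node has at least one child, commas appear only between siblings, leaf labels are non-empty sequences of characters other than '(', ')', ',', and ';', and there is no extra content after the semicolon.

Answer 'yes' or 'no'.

Answer: no

Derivation:
Input: (,(((C,J,V),Z),T),Q,D);
Paren balance: 4 '(' vs 4 ')' OK
Ends with single ';': True
Full parse: FAILS (empty leaf label at pos 1)
Valid: False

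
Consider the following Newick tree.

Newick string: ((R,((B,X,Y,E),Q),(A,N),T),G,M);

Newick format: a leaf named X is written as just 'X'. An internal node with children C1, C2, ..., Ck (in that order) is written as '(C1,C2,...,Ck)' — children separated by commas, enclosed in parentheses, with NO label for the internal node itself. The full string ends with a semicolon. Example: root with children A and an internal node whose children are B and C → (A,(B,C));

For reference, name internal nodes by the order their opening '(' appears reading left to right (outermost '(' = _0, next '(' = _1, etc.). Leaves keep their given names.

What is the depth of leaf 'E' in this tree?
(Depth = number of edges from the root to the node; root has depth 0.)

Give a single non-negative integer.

Newick: ((R,((B,X,Y,E),Q),(A,N),T),G,M);
Naming internals by '(' encounter order: outermost '(' = _0, next = _1, ...
Query node: E
Path from root: _0 -> _1 -> _2 -> _3 -> E
Depth of E: 4 (number of edges from root)

Answer: 4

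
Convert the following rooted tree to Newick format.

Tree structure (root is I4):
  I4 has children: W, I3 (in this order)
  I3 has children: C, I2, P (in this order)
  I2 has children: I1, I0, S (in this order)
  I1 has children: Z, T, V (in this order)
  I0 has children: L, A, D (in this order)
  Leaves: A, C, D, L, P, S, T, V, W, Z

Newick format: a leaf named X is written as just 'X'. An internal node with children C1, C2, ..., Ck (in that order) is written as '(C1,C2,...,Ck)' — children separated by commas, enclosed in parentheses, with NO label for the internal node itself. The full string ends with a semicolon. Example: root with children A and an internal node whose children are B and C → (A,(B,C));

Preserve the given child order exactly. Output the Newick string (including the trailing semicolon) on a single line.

Answer: (W,(C,((Z,T,V),(L,A,D),S),P));

Derivation:
internal I4 with children ['W', 'I3']
  leaf 'W' → 'W'
  internal I3 with children ['C', 'I2', 'P']
    leaf 'C' → 'C'
    internal I2 with children ['I1', 'I0', 'S']
      internal I1 with children ['Z', 'T', 'V']
        leaf 'Z' → 'Z'
        leaf 'T' → 'T'
        leaf 'V' → 'V'
      → '(Z,T,V)'
      internal I0 with children ['L', 'A', 'D']
        leaf 'L' → 'L'
        leaf 'A' → 'A'
        leaf 'D' → 'D'
      → '(L,A,D)'
      leaf 'S' → 'S'
    → '((Z,T,V),(L,A,D),S)'
    leaf 'P' → 'P'
  → '(C,((Z,T,V),(L,A,D),S),P)'
→ '(W,(C,((Z,T,V),(L,A,D),S),P))'
Final: (W,(C,((Z,T,V),(L,A,D),S),P));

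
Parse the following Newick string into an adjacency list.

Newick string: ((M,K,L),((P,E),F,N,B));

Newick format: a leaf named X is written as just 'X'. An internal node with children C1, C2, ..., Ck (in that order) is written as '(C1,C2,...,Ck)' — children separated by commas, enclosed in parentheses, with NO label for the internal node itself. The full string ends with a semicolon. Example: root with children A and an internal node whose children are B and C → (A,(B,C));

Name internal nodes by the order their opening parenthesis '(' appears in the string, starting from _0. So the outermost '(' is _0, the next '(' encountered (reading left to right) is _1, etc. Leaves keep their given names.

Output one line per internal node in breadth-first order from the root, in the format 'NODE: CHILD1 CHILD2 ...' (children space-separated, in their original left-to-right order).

Answer: _0: _1 _2
_1: M K L
_2: _3 F N B
_3: P E

Derivation:
Input: ((M,K,L),((P,E),F,N,B));
Scanning left-to-right, naming '(' by encounter order:
  pos 0: '(' -> open internal node _0 (depth 1)
  pos 1: '(' -> open internal node _1 (depth 2)
  pos 7: ')' -> close internal node _1 (now at depth 1)
  pos 9: '(' -> open internal node _2 (depth 2)
  pos 10: '(' -> open internal node _3 (depth 3)
  pos 14: ')' -> close internal node _3 (now at depth 2)
  pos 21: ')' -> close internal node _2 (now at depth 1)
  pos 22: ')' -> close internal node _0 (now at depth 0)
Total internal nodes: 4
BFS adjacency from root:
  _0: _1 _2
  _1: M K L
  _2: _3 F N B
  _3: P E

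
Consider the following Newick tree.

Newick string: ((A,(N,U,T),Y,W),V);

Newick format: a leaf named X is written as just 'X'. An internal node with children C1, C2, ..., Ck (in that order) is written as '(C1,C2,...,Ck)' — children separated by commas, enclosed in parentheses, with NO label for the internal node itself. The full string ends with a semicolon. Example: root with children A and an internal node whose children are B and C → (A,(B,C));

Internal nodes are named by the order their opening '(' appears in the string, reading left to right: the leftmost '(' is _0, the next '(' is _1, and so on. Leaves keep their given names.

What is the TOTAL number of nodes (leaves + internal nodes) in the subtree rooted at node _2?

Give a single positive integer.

Answer: 4

Derivation:
Newick: ((A,(N,U,T),Y,W),V);
Locate _2: it is the '(' at position 4 (the 3rd '(' reading left to right).
Query: subtree rooted at _2
_2: subtree_size = 1 + 3
  N: subtree_size = 1 + 0
  U: subtree_size = 1 + 0
  T: subtree_size = 1 + 0
Total subtree size of _2: 4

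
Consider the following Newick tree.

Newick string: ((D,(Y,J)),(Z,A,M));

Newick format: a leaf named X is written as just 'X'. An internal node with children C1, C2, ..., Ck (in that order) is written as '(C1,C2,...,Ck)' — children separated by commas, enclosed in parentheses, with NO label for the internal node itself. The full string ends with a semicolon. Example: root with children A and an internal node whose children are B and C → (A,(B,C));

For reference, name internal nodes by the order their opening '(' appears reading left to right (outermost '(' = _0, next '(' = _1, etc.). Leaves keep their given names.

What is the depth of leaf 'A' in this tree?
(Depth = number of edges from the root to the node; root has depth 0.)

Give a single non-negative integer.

Answer: 2

Derivation:
Newick: ((D,(Y,J)),(Z,A,M));
Naming internals by '(' encounter order: outermost '(' = _0, next = _1, ...
Query node: A
Path from root: _0 -> _3 -> A
Depth of A: 2 (number of edges from root)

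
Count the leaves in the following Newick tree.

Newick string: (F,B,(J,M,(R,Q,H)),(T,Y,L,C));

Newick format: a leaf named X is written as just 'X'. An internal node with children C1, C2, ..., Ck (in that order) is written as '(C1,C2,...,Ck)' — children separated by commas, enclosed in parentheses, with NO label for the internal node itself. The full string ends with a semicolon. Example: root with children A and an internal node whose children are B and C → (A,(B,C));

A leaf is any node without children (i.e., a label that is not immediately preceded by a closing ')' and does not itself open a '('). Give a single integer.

Newick: (F,B,(J,M,(R,Q,H)),(T,Y,L,C));
Scan left-to-right; a leaf is any maximal label run not followed by '(':
  pos 1: leaf 'F' → count = 1
  pos 3: leaf 'B' → count = 2
  pos 6: leaf 'J' → count = 3
  pos 8: leaf 'M' → count = 4
  pos 11: leaf 'R' → count = 5
  pos 13: leaf 'Q' → count = 6
  pos 15: leaf 'H' → count = 7
  pos 20: leaf 'T' → count = 8
  pos 22: leaf 'Y' → count = 9
  pos 24: leaf 'L' → count = 10
  pos 26: leaf 'C' → count = 11
Total leaves: 11

Answer: 11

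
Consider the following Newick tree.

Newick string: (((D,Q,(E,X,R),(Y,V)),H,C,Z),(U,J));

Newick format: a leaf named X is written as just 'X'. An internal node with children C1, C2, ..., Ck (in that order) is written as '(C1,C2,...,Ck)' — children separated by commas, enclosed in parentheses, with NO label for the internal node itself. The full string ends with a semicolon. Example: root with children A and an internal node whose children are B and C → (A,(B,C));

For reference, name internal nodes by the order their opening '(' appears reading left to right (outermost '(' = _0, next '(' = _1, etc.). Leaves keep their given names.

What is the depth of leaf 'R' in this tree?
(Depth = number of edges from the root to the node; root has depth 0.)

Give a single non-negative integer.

Newick: (((D,Q,(E,X,R),(Y,V)),H,C,Z),(U,J));
Naming internals by '(' encounter order: outermost '(' = _0, next = _1, ...
Query node: R
Path from root: _0 -> _1 -> _2 -> _3 -> R
Depth of R: 4 (number of edges from root)

Answer: 4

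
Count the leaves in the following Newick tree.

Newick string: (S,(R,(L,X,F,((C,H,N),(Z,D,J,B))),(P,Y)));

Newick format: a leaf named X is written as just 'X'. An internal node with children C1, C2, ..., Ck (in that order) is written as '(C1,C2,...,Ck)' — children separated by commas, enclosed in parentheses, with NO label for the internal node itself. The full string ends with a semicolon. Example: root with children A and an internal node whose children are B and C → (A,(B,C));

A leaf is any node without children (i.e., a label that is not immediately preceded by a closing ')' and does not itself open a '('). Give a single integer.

Newick: (S,(R,(L,X,F,((C,H,N),(Z,D,J,B))),(P,Y)));
Scan left-to-right; a leaf is any maximal label run not followed by '(':
  pos 1: leaf 'S' → count = 1
  pos 4: leaf 'R' → count = 2
  pos 7: leaf 'L' → count = 3
  pos 9: leaf 'X' → count = 4
  pos 11: leaf 'F' → count = 5
  pos 15: leaf 'C' → count = 6
  pos 17: leaf 'H' → count = 7
  pos 19: leaf 'N' → count = 8
  pos 23: leaf 'Z' → count = 9
  pos 25: leaf 'D' → count = 10
  pos 27: leaf 'J' → count = 11
  pos 29: leaf 'B' → count = 12
  pos 35: leaf 'P' → count = 13
  pos 37: leaf 'Y' → count = 14
Total leaves: 14

Answer: 14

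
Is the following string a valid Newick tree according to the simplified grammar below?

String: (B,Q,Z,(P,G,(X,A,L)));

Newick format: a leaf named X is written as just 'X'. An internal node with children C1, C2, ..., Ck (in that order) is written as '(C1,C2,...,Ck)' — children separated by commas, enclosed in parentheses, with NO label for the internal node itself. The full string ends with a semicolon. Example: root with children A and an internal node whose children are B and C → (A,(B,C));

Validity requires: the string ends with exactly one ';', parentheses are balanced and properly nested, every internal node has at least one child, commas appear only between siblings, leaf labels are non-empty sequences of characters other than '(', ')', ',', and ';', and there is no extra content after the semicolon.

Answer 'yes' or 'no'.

Answer: yes

Derivation:
Input: (B,Q,Z,(P,G,(X,A,L)));
Paren balance: 3 '(' vs 3 ')' OK
Ends with single ';': True
Full parse: OK
Valid: True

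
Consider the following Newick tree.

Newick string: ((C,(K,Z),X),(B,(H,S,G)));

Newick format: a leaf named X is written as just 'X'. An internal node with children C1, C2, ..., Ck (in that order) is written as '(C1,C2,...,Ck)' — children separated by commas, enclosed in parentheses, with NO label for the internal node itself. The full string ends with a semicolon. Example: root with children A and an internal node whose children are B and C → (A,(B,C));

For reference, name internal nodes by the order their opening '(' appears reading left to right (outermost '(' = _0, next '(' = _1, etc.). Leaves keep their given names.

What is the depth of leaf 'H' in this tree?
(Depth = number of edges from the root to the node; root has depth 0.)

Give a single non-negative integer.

Answer: 3

Derivation:
Newick: ((C,(K,Z),X),(B,(H,S,G)));
Naming internals by '(' encounter order: outermost '(' = _0, next = _1, ...
Query node: H
Path from root: _0 -> _3 -> _4 -> H
Depth of H: 3 (number of edges from root)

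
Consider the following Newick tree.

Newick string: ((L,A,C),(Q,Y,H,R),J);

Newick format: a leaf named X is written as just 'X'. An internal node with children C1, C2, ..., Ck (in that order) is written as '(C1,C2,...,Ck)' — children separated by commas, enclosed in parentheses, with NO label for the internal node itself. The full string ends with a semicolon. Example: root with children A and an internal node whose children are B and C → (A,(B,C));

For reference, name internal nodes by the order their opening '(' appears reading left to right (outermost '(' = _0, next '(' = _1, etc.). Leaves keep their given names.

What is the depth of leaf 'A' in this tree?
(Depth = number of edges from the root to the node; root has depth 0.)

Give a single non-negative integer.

Answer: 2

Derivation:
Newick: ((L,A,C),(Q,Y,H,R),J);
Naming internals by '(' encounter order: outermost '(' = _0, next = _1, ...
Query node: A
Path from root: _0 -> _1 -> A
Depth of A: 2 (number of edges from root)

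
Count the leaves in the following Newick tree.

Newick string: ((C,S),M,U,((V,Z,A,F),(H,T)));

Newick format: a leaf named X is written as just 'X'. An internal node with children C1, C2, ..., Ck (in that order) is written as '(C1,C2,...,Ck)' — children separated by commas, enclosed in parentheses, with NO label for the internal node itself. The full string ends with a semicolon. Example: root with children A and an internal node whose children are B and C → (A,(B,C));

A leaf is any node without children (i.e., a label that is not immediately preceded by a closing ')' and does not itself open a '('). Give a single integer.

Newick: ((C,S),M,U,((V,Z,A,F),(H,T)));
Scan left-to-right; a leaf is any maximal label run not followed by '(':
  pos 2: leaf 'C' → count = 1
  pos 4: leaf 'S' → count = 2
  pos 7: leaf 'M' → count = 3
  pos 9: leaf 'U' → count = 4
  pos 13: leaf 'V' → count = 5
  pos 15: leaf 'Z' → count = 6
  pos 17: leaf 'A' → count = 7
  pos 19: leaf 'F' → count = 8
  pos 23: leaf 'H' → count = 9
  pos 25: leaf 'T' → count = 10
Total leaves: 10

Answer: 10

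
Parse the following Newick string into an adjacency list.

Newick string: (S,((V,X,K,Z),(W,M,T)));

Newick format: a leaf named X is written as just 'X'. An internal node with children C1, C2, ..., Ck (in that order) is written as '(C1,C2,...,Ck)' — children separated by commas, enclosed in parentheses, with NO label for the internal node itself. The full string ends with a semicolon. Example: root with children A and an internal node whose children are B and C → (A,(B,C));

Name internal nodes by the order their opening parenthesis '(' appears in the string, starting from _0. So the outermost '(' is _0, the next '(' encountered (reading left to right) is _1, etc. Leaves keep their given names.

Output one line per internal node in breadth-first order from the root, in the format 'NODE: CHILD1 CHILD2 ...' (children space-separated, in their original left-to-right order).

Input: (S,((V,X,K,Z),(W,M,T)));
Scanning left-to-right, naming '(' by encounter order:
  pos 0: '(' -> open internal node _0 (depth 1)
  pos 3: '(' -> open internal node _1 (depth 2)
  pos 4: '(' -> open internal node _2 (depth 3)
  pos 12: ')' -> close internal node _2 (now at depth 2)
  pos 14: '(' -> open internal node _3 (depth 3)
  pos 20: ')' -> close internal node _3 (now at depth 2)
  pos 21: ')' -> close internal node _1 (now at depth 1)
  pos 22: ')' -> close internal node _0 (now at depth 0)
Total internal nodes: 4
BFS adjacency from root:
  _0: S _1
  _1: _2 _3
  _2: V X K Z
  _3: W M T

Answer: _0: S _1
_1: _2 _3
_2: V X K Z
_3: W M T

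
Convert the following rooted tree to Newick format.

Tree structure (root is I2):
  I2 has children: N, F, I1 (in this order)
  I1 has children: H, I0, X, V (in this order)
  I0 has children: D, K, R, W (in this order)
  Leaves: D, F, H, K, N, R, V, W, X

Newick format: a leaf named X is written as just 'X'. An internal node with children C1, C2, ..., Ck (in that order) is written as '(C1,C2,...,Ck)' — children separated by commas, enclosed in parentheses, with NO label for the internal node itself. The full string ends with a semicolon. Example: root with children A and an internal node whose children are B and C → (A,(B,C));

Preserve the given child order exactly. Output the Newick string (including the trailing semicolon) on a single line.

internal I2 with children ['N', 'F', 'I1']
  leaf 'N' → 'N'
  leaf 'F' → 'F'
  internal I1 with children ['H', 'I0', 'X', 'V']
    leaf 'H' → 'H'
    internal I0 with children ['D', 'K', 'R', 'W']
      leaf 'D' → 'D'
      leaf 'K' → 'K'
      leaf 'R' → 'R'
      leaf 'W' → 'W'
    → '(D,K,R,W)'
    leaf 'X' → 'X'
    leaf 'V' → 'V'
  → '(H,(D,K,R,W),X,V)'
→ '(N,F,(H,(D,K,R,W),X,V))'
Final: (N,F,(H,(D,K,R,W),X,V));

Answer: (N,F,(H,(D,K,R,W),X,V));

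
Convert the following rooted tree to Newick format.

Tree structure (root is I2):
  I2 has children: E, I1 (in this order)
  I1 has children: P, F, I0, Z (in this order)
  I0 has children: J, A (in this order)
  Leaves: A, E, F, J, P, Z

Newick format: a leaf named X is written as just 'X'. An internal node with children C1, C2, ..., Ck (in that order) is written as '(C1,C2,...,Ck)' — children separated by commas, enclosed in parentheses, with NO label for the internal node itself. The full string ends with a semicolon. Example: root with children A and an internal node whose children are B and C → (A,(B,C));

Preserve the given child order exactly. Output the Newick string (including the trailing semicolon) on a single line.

internal I2 with children ['E', 'I1']
  leaf 'E' → 'E'
  internal I1 with children ['P', 'F', 'I0', 'Z']
    leaf 'P' → 'P'
    leaf 'F' → 'F'
    internal I0 with children ['J', 'A']
      leaf 'J' → 'J'
      leaf 'A' → 'A'
    → '(J,A)'
    leaf 'Z' → 'Z'
  → '(P,F,(J,A),Z)'
→ '(E,(P,F,(J,A),Z))'
Final: (E,(P,F,(J,A),Z));

Answer: (E,(P,F,(J,A),Z));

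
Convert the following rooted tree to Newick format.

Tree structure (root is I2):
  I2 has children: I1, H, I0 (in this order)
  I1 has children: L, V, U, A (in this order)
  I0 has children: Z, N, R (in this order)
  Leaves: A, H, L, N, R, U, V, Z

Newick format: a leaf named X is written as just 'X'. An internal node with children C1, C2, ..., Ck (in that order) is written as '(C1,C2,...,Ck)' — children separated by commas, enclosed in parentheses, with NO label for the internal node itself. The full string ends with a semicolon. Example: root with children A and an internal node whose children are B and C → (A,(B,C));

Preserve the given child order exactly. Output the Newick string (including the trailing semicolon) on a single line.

Answer: ((L,V,U,A),H,(Z,N,R));

Derivation:
internal I2 with children ['I1', 'H', 'I0']
  internal I1 with children ['L', 'V', 'U', 'A']
    leaf 'L' → 'L'
    leaf 'V' → 'V'
    leaf 'U' → 'U'
    leaf 'A' → 'A'
  → '(L,V,U,A)'
  leaf 'H' → 'H'
  internal I0 with children ['Z', 'N', 'R']
    leaf 'Z' → 'Z'
    leaf 'N' → 'N'
    leaf 'R' → 'R'
  → '(Z,N,R)'
→ '((L,V,U,A),H,(Z,N,R))'
Final: ((L,V,U,A),H,(Z,N,R));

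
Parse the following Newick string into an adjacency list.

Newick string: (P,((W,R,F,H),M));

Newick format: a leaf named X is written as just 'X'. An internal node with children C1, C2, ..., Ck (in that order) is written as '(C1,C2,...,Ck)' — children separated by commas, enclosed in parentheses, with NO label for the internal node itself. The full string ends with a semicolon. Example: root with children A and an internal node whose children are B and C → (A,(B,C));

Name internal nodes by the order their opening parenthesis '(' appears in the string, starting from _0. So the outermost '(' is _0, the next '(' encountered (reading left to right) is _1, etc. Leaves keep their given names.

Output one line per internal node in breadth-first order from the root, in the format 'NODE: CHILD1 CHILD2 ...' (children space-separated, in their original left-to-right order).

Answer: _0: P _1
_1: _2 M
_2: W R F H

Derivation:
Input: (P,((W,R,F,H),M));
Scanning left-to-right, naming '(' by encounter order:
  pos 0: '(' -> open internal node _0 (depth 1)
  pos 3: '(' -> open internal node _1 (depth 2)
  pos 4: '(' -> open internal node _2 (depth 3)
  pos 12: ')' -> close internal node _2 (now at depth 2)
  pos 15: ')' -> close internal node _1 (now at depth 1)
  pos 16: ')' -> close internal node _0 (now at depth 0)
Total internal nodes: 3
BFS adjacency from root:
  _0: P _1
  _1: _2 M
  _2: W R F H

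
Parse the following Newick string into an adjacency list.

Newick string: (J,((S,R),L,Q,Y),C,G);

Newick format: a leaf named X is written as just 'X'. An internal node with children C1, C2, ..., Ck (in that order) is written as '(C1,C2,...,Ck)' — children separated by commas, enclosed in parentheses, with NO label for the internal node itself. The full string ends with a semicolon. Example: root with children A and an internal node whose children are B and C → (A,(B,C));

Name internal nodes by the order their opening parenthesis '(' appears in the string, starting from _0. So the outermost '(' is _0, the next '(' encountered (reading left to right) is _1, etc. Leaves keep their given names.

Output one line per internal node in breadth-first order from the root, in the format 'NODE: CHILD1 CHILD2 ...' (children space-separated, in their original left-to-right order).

Answer: _0: J _1 C G
_1: _2 L Q Y
_2: S R

Derivation:
Input: (J,((S,R),L,Q,Y),C,G);
Scanning left-to-right, naming '(' by encounter order:
  pos 0: '(' -> open internal node _0 (depth 1)
  pos 3: '(' -> open internal node _1 (depth 2)
  pos 4: '(' -> open internal node _2 (depth 3)
  pos 8: ')' -> close internal node _2 (now at depth 2)
  pos 15: ')' -> close internal node _1 (now at depth 1)
  pos 20: ')' -> close internal node _0 (now at depth 0)
Total internal nodes: 3
BFS adjacency from root:
  _0: J _1 C G
  _1: _2 L Q Y
  _2: S R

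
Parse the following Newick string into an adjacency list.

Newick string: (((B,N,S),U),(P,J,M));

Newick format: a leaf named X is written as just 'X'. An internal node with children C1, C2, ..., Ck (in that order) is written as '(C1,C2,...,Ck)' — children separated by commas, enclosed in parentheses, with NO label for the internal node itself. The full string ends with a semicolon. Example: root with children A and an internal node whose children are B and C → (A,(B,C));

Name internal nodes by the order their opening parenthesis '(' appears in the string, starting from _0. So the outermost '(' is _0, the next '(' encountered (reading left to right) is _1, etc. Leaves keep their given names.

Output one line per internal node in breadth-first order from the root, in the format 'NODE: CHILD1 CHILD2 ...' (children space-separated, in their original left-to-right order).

Answer: _0: _1 _3
_1: _2 U
_3: P J M
_2: B N S

Derivation:
Input: (((B,N,S),U),(P,J,M));
Scanning left-to-right, naming '(' by encounter order:
  pos 0: '(' -> open internal node _0 (depth 1)
  pos 1: '(' -> open internal node _1 (depth 2)
  pos 2: '(' -> open internal node _2 (depth 3)
  pos 8: ')' -> close internal node _2 (now at depth 2)
  pos 11: ')' -> close internal node _1 (now at depth 1)
  pos 13: '(' -> open internal node _3 (depth 2)
  pos 19: ')' -> close internal node _3 (now at depth 1)
  pos 20: ')' -> close internal node _0 (now at depth 0)
Total internal nodes: 4
BFS adjacency from root:
  _0: _1 _3
  _1: _2 U
  _3: P J M
  _2: B N S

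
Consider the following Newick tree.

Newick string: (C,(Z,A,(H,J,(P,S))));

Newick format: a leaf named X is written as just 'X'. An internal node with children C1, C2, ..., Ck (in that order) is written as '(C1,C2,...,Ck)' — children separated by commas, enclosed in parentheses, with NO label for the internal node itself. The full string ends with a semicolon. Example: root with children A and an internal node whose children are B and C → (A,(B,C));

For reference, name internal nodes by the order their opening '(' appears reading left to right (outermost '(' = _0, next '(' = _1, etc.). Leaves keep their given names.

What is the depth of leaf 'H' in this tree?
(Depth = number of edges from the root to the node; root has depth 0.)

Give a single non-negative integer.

Newick: (C,(Z,A,(H,J,(P,S))));
Naming internals by '(' encounter order: outermost '(' = _0, next = _1, ...
Query node: H
Path from root: _0 -> _1 -> _2 -> H
Depth of H: 3 (number of edges from root)

Answer: 3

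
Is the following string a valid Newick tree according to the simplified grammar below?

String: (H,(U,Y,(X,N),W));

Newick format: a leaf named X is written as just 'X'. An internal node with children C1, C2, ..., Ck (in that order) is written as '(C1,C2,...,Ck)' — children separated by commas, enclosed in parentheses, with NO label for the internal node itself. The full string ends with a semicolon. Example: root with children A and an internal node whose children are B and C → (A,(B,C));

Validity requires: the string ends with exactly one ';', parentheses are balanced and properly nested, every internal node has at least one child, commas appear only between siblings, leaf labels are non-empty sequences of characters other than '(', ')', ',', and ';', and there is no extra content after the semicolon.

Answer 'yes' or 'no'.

Answer: yes

Derivation:
Input: (H,(U,Y,(X,N),W));
Paren balance: 3 '(' vs 3 ')' OK
Ends with single ';': True
Full parse: OK
Valid: True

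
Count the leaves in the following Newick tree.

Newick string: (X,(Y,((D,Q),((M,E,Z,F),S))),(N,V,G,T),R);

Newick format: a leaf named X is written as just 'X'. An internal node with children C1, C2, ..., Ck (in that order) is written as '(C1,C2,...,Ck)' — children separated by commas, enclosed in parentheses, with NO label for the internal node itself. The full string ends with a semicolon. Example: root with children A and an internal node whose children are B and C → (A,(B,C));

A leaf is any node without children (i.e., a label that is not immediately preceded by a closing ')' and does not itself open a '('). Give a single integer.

Answer: 14

Derivation:
Newick: (X,(Y,((D,Q),((M,E,Z,F),S))),(N,V,G,T),R);
Scan left-to-right; a leaf is any maximal label run not followed by '(':
  pos 1: leaf 'X' → count = 1
  pos 4: leaf 'Y' → count = 2
  pos 8: leaf 'D' → count = 3
  pos 10: leaf 'Q' → count = 4
  pos 15: leaf 'M' → count = 5
  pos 17: leaf 'E' → count = 6
  pos 19: leaf 'Z' → count = 7
  pos 21: leaf 'F' → count = 8
  pos 24: leaf 'S' → count = 9
  pos 30: leaf 'N' → count = 10
  pos 32: leaf 'V' → count = 11
  pos 34: leaf 'G' → count = 12
  pos 36: leaf 'T' → count = 13
  pos 39: leaf 'R' → count = 14
Total leaves: 14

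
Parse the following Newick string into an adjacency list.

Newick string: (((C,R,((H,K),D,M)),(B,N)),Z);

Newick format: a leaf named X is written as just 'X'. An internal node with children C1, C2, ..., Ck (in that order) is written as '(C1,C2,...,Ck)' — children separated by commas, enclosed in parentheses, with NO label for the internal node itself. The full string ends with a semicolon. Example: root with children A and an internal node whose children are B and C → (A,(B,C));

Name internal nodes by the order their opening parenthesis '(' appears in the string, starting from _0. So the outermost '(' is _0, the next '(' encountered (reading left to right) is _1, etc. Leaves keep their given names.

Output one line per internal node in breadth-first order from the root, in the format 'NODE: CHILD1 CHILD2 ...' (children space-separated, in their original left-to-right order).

Answer: _0: _1 Z
_1: _2 _5
_2: C R _3
_5: B N
_3: _4 D M
_4: H K

Derivation:
Input: (((C,R,((H,K),D,M)),(B,N)),Z);
Scanning left-to-right, naming '(' by encounter order:
  pos 0: '(' -> open internal node _0 (depth 1)
  pos 1: '(' -> open internal node _1 (depth 2)
  pos 2: '(' -> open internal node _2 (depth 3)
  pos 7: '(' -> open internal node _3 (depth 4)
  pos 8: '(' -> open internal node _4 (depth 5)
  pos 12: ')' -> close internal node _4 (now at depth 4)
  pos 17: ')' -> close internal node _3 (now at depth 3)
  pos 18: ')' -> close internal node _2 (now at depth 2)
  pos 20: '(' -> open internal node _5 (depth 3)
  pos 24: ')' -> close internal node _5 (now at depth 2)
  pos 25: ')' -> close internal node _1 (now at depth 1)
  pos 28: ')' -> close internal node _0 (now at depth 0)
Total internal nodes: 6
BFS adjacency from root:
  _0: _1 Z
  _1: _2 _5
  _2: C R _3
  _5: B N
  _3: _4 D M
  _4: H K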